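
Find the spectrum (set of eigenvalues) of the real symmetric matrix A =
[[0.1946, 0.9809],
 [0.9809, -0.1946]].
sigma(A) ≈ {-1, 1}

A is real symmetric, so its spectrum consists of real eigenvalues. Expanding the characteristic polynomial of the displayed matrix gives
  det(λ I - A) = p(λ) = λ^2 + (0)λ + (-1).
Solving p(λ) = 0 yields eigenvalues ≈ -1, 1. (A is shown rounded to 4 decimals, so these recover the underlying integer eigenvalues to within that precision.)
Verification: the trace of A = 0 equals the sum of eigenvalues 0, and det(A) ≈ -1.0000 matches the eigenvalue product -1.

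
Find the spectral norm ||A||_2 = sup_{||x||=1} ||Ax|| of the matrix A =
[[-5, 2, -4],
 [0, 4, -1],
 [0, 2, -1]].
||A||_2 ≈ 7.2034 (= sqrt(largest eigenvalue of A^T A))

||A||_2 = sigma_max(A) = sqrt(lambda_max(A^T A)). Form the symmetric matrix M = A^T A =
[[25, -10, 20],
 [-10, 24, -14],
 [20, -14, 18]].
Its characteristic polynomial (trace, sum of principal 2x2 minors, determinant of M give the coefficients) is
  p(λ) = det(λ I - M) = λ^3 - 67λ^2 + 786λ - 100.
No integer candidate from the rational root theorem (±divisors of 100) is a root, so the roots are irrational. The cubic discriminant is Δ = 805152020 > 0, so there are three distinct real roots. p(0) = -100 and p(1) = 620 have opposite signs, so a root lies in (0, 1); Newton's method refines it to λ ≈ 0.1286. p(14) = 516 and p(15) = -10 have opposite signs, so a root lies in (14, 15); Newton's method refines it to λ ≈ 14.9818. p(51) = -1630 and p(52) = 212 have opposite signs, so a root lies in (51, 52); Newton's method refines it to λ ≈ 51.8896. Check (Vieta): the three roots sum to 67, matching tr M = 67.
So the eigenvalues of A^T A are ≈ 0.1286, 14.9818, 51.8896 (all ≥ 0, as they must be for A^T A). The largest is λ_max ≈ 51.8896, hence ||A||_2 = sqrt(λ_max) ≈ 7.2034.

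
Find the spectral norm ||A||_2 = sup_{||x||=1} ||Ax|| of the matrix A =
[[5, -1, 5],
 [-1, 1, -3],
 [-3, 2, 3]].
||A||_2 ≈ 7.7461 (= sqrt(largest eigenvalue of A^T A))

||A||_2 = sigma_max(A) = sqrt(lambda_max(A^T A)). Form the symmetric matrix M = A^T A =
[[35, -12, 19],
 [-12, 6, -2],
 [19, -2, 43]].
Its characteristic polynomial (trace, sum of principal 2x2 minors, determinant of M give the coefficients) is
  p(λ) = det(λ I - M) = λ^3 - 84λ^2 + 1464λ - 1444.
No integer candidate from the rational root theorem (±divisors of 1444) is a root, so the roots are irrational. The cubic discriminant is Δ = 2288590416 > 0, so there are three distinct real roots. p(1) = -63 and p(2) = 1156 have opposite signs, so a root lies in (1, 2); Newton's method refines it to λ ≈ 1.0486. p(22) = 756 and p(23) = -41 have opposite signs, so a root lies in (22, 23); Newton's method refines it to λ ≈ 22.9495. p(60) = -4 and p(61) = 2277 have opposite signs, so a root lies in (60, 61); Newton's method refines it to λ ≈ 60.0018. Check (Vieta): the three roots sum to 84, matching tr M = 84.
So the eigenvalues of A^T A are ≈ 1.0486, 22.9495, 60.0018 (all ≥ 0, as they must be for A^T A). The largest is λ_max ≈ 60.0018, hence ||A||_2 = sqrt(λ_max) ≈ 7.7461.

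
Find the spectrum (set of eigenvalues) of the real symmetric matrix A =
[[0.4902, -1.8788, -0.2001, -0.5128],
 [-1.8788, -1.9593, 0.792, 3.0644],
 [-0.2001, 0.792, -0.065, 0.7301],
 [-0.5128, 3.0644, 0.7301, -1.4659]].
sigma(A) ≈ {-5, -1, 0, 3}

A is real symmetric, so its spectrum consists of real eigenvalues. Expanding the characteristic polynomial of the displayed matrix gives
  det(λ I - A) = p(λ) = λ^4 + (3)λ^3 + (-13)λ^2 + (-15)λ + (0).
Solving p(λ) = 0 yields eigenvalues ≈ -5, -1, 0, 3. (A is shown rounded to 4 decimals, so these recover the underlying integer eigenvalues to within that precision.)
Verification: the trace of A = -3 equals the sum of eigenvalues -3, and det(A) ≈ 0.0005 matches the eigenvalue product 0.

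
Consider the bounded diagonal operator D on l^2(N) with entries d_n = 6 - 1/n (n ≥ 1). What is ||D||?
||D|| = 6

For a diagonal operator on l^2 with entries d_n, ||D|| = sup_n |d_n|. Here d_1 = 5, d_2 = 11/2, ..., and d_n = 6 - 1/n increases monotonically toward 6. All terms lie in [5, 6), so |d_n| = d_n and the supremum is the limit 6, which is not attained by any individual d_n. Hence ||D|| = 6.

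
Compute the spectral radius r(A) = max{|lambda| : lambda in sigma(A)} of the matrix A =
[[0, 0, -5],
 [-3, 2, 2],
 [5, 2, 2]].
r(A) ≈ 4.8092

The eigenvalues of A are the roots of its characteristic polynomial. With M = A (coefficients from the trace, the sum of principal 2x2 minors, and det A):
  p(λ) = det(λ I - M) = λ^3 - 4λ^2 + 25λ - 80.
No integer candidate from the rational root theorem (±divisors of 80) is a root, so the roots are irrational. The cubic discriminant is Δ = -101780 < 0, so there is one real root and a complex-conjugate pair. p(3) = -14 and p(4) = 20 have opposite signs, so a root lies in (3, 4); Newton's method refines it to λ ≈ 3.4589. Dividing out (λ - (3.4589)) leaves approximately λ^2 - 0.5411λ + 23.1285. For λ^2 - 0.5411λ + 23.1285 the discriminant is -92.2212. It is negative, so the remaining roots are the complex-conjugate pair λ ≈ 0.2705 ± 4.8016i. Their product equals the constant term, so |λ|^2 ≈ 23.1285 and |λ| ≈ 4.8092.
Thus the eigenvalues (to 4 decimals) are 3.4589 (modulus 3.4589); 0.2705 ± 4.8016i (modulus 4.8092). The spectral radius is the largest modulus: r(A) ≈ 4.8092. (Cross-check: r(A) ≤ ||A||_2 ≈ 6.3066; equality holds whenever A is normal, though it can also hold for some non-normal A.)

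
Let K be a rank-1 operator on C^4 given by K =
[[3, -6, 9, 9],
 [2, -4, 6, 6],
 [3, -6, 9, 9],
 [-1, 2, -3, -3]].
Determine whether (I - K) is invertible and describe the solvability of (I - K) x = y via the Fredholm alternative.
(I - K) is invertible (det(I - K) = -4 ≠ 0), so for every y in C^4 the equation (I - K) x = y has a unique solution.

K has rank 1, so it is an outer product K = u v^T: every row of K is a multiple of one row vector. Reading off the entries, u = (-3, -2, -3, 1) and v = (-1, 2, -3, -3) (row i of K equals u_i·v^T). A rank-one matrix u v^T satisfies K u = u (v·u) and kills the (3)-dimensional subspace v^⊥, so its characteristic polynomial is lambda^3 (lambda - v·u) with v·u = tr K = 5. Hence the eigenvalues of I - K are 1 (multiplicity 3) and 1 - (5) = -4, so det(I - K) = -4. (Direct check: I - K =
[[-2, 6, -9, -9],
 [-2, 5, -6, -6],
 [-3, 6, -8, -9],
 [1, -2, 3, 4]]
has determinant -4.) The finite-dimensional Fredholm alternative says: either (I - K) is invertible, or ker(I - K) ≠ {0} and then range(I - K) = ker((I - K)^*)^⊥, with dim ker(I - K) = dim ker((I - K)^*). Since det(I - K) ≠ 0, 1 is not an eigenvalue of K and ker(I - K) = {0}, so we are in the first case: for every y there is a unique x = (I - K)^(-1) y. Explicitly, by the Sherman–Morrison formula, (I - u v^T)^(-1) = I + u v^T/(1 - v·u), i.e. (I - K)^(-1) = I + K/(-4).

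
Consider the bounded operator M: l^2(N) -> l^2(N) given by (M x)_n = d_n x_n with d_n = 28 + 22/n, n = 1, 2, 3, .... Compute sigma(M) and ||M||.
sigma(M) = {28 + 22/n : n ≥ 1} ∪ {28}; ||M|| = 50

A bounded diagonal operator on l^2 with diagonal entries d_n has spectrum equal to the closure of {d_n : n ≥ 1}: every d_n is an eigenvalue (with eigenvector e_n), so {d_n} ⊂ sigma(M); the spectrum is closed, so its closure is too; and for lambda not in the closure, (M - lambda I) has bounded inverse (the diagonal entries 1/(d_n - lambda) are bounded). For our sequence d_n = 28 + 22/n, n = 1, 2, 3, ...:
  - {d_n} = {28 + 22/n : n ≥ 1}; the only limit point is 28
  - closure = {28 + 22/n : n ≥ 1} ∪ {28}
For the norm: a diagonal operator has ||M|| = sup_n |d_n|. Here d_n = 28 + 22/n is positive and decreasing, so sup_n |d_n| = d_1 = 28 + 22 = 50. So ||M|| = 50.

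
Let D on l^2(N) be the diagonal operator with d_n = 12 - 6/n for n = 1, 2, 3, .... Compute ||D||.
||D|| = 12

For a diagonal operator on l^2 with entries d_n, ||D|| = sup_n |d_n|. Here d_1 = 6, d_2 = 9, ..., and d_n = 12 - 6/n increases monotonically toward 12. All terms lie in [6, 12), so |d_n| = d_n and the supremum is the limit 12, which is not attained by any individual d_n. Hence ||D|| = 12.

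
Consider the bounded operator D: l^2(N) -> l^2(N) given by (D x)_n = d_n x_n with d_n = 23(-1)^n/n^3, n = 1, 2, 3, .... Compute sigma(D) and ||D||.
sigma(D) = {23(-1)^n/n^3 : n ≥ 1} ∪ {0}; ||D|| = 23

A bounded diagonal operator on l^2 with diagonal entries d_n has spectrum equal to the closure of {d_n : n ≥ 1}: every d_n is an eigenvalue (with eigenvector e_n), so {d_n} ⊂ sigma(D); the spectrum is closed, so its closure is too; and for lambda not in the closure, (D - lambda I) has bounded inverse (the diagonal entries 1/(d_n - lambda) are bounded). For our sequence d_n = 23(-1)^n/n^3, n = 1, 2, 3, ...:
  - {d_n} = {23(-1)^n/n^3 : n ≥ 1}; the only limit point is 0
  - closure = {23(-1)^n/n^3 : n ≥ 1} ∪ {0}
For the norm: a diagonal operator has ||D|| = sup_n |d_n|. Here |d_n| = 23/n^3 is decreasing, so sup_n |d_n| = |d_1| = 23. So ||D|| = 23.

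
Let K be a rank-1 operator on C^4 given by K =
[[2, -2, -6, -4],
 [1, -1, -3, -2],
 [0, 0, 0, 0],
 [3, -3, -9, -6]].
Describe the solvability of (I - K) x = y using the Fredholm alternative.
(I - K) is invertible (det(I - K) = 6 ≠ 0), so for every y in C^4 the equation (I - K) x = y has a unique solution.

K has rank 1, so it is an outer product K = u v^T: every row of K is a multiple of one row vector. Reading off the entries, u = (-2, -1, 0, -3) and v = (-1, 1, 3, 2) (row i of K equals u_i·v^T). A rank-one matrix u v^T satisfies K u = u (v·u) and kills the (3)-dimensional subspace v^⊥, so its characteristic polynomial is lambda^3 (lambda - v·u) with v·u = tr K = -5. Hence the eigenvalues of I - K are 1 (multiplicity 3) and 1 - (-5) = 6, so det(I - K) = 6. (Direct check: I - K =
[[-1, 2, 6, 4],
 [-1, 2, 3, 2],
 [0, 0, 1, 0],
 [-3, 3, 9, 7]]
has determinant 6.) The finite-dimensional Fredholm alternative says: either (I - K) is invertible, or ker(I - K) ≠ {0} and then range(I - K) = ker((I - K)^*)^⊥, with dim ker(I - K) = dim ker((I - K)^*). Since det(I - K) ≠ 0, 1 is not an eigenvalue of K and ker(I - K) = {0}, so we are in the first case: for every y there is a unique x = (I - K)^(-1) y. Explicitly, by the Sherman–Morrison formula, (I - u v^T)^(-1) = I + u v^T/(1 - v·u), i.e. (I - K)^(-1) = I + K/(6).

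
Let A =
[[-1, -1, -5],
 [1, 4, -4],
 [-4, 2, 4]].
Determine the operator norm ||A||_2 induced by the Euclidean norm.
||A||_2 ≈ 7.8859 (= sqrt(largest eigenvalue of A^T A))

||A||_2 = sigma_max(A) = sqrt(lambda_max(A^T A)). Form the symmetric matrix M = A^T A =
[[18, -3, -15],
 [-3, 21, -3],
 [-15, -3, 57]].
Its characteristic polynomial (trace, sum of principal 2x2 minors, determinant of M give the coefficients) is
  p(λ) = det(λ I - M) = λ^3 - 96λ^2 + 2358λ - 15876.
No integer candidate from the rational root theorem (±divisors of 15876) is a root, so the roots are irrational. The cubic discriminant is Δ = 498181104 > 0, so there are three distinct real roots. p(11) = -223 and p(12) = 324 have opposite signs, so a root lies in (11, 12); Newton's method refines it to λ ≈ 11.3811. p(22) = 184 and p(23) = -259 have opposite signs, so a root lies in (22, 23); Newton's method refines it to λ ≈ 22.4312. p(62) = -376 and p(63) = 1701 have opposite signs, so a root lies in (62, 63); Newton's method refines it to λ ≈ 62.1877. Check (Vieta): the three roots sum to 96, matching tr M = 96.
So the eigenvalues of A^T A are ≈ 11.3811, 22.4312, 62.1877 (all ≥ 0, as they must be for A^T A). The largest is λ_max ≈ 62.1877, hence ||A||_2 = sqrt(λ_max) ≈ 7.8859.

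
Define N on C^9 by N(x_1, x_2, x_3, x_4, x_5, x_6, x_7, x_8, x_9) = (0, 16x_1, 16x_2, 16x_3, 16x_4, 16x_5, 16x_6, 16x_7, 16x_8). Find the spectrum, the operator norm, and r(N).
sigma(N) = {0}; ||N|| = 16; r(N) = 0. (N is nilpotent with N^9 = 0.)

On C^9, N is a strictly lower-triangular matrix with 16 on the subdiagonal and zeros elsewhere, so its characteristic polynomial is lambda^9 and every eigenvalue is 0: sigma(N) = {0}. For the operator norm, N e_i = 16e_{i+1} for i = 1, ..., 8 and N e_9 = 0, so the singular values of N are 16 (with multiplicity 8) and 0; hence ||N|| = 16. The spectral radius r(N) = max|lambda| = 0. Note ||N|| > r(N) — characteristic of non-normal nilpotent operators. Indeed N^9 = 0.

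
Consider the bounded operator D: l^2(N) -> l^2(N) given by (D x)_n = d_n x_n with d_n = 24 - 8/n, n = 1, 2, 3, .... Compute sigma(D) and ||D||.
sigma(D) = {24 - 8/n : n ≥ 1} ∪ {24}; ||D|| = 24

A bounded diagonal operator on l^2 with diagonal entries d_n has spectrum equal to the closure of {d_n : n ≥ 1}: every d_n is an eigenvalue (with eigenvector e_n), so {d_n} ⊂ sigma(D); the spectrum is closed, so its closure is too; and for lambda not in the closure, (D - lambda I) has bounded inverse (the diagonal entries 1/(d_n - lambda) are bounded). For our sequence d_n = 24 - 8/n, n = 1, 2, 3, ...:
  - {d_n} = {24 - 8/n : n ≥ 1}; the only limit point is 24
  - closure = {24 - 8/n : n ≥ 1} ∪ {24}
For the norm: a diagonal operator has ||D|| = sup_n |d_n|. Here d_n = 24 - 8/n increases monotonically from d_1 = 16 toward 24, with all terms in [16, 24); so sup_n |d_n| = 24 (the supremum is the limit, not attained). So ||D|| = 24.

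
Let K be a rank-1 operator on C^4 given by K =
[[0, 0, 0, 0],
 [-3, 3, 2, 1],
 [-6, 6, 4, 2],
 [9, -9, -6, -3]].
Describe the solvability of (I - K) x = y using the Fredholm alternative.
(I - K) is invertible (det(I - K) = -3 ≠ 0), so for every y in C^4 the equation (I - K) x = y has a unique solution.

K has rank 1, so it is an outer product K = u v^T: every row of K is a multiple of one row vector. Reading off the entries, u = (0, 1, 2, -3) and v = (-3, 3, 2, 1) (row i of K equals u_i·v^T). A rank-one matrix u v^T satisfies K u = u (v·u) and kills the (3)-dimensional subspace v^⊥, so its characteristic polynomial is lambda^3 (lambda - v·u) with v·u = tr K = 4. Hence the eigenvalues of I - K are 1 (multiplicity 3) and 1 - (4) = -3, so det(I - K) = -3. (Direct check: I - K =
[[1, 0, 0, 0],
 [3, -2, -2, -1],
 [6, -6, -3, -2],
 [-9, 9, 6, 4]]
has determinant -3.) The finite-dimensional Fredholm alternative says: either (I - K) is invertible, or ker(I - K) ≠ {0} and then range(I - K) = ker((I - K)^*)^⊥, with dim ker(I - K) = dim ker((I - K)^*). Since det(I - K) ≠ 0, 1 is not an eigenvalue of K and ker(I - K) = {0}, so we are in the first case: for every y there is a unique x = (I - K)^(-1) y. Explicitly, by the Sherman–Morrison formula, (I - u v^T)^(-1) = I + u v^T/(1 - v·u), i.e. (I - K)^(-1) = I + K/(-3).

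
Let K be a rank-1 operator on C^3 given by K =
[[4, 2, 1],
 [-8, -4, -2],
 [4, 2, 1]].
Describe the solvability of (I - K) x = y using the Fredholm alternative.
(I - K) is singular (det(I - K) = 0, i.e. 1 ∈ sigma(K)). (I - K) x = y is solvable iff y ⊥ ker((I - K)^*) = span{(4, 2, 1)}, i.e. iff 4y_1 + 2y_2 + y_3 = 0. When solvable, the solutions are x = y + c·(1, -2, 1), c arbitrary (ker(I - K) = span{(1, -2, 1)}, dimension 1).

K has rank 1, so it is an outer product K = u v^T: every row of K is a multiple of one row vector. Reading off the entries, u = (1, -2, 1) and v = (4, 2, 1) (row i of K equals u_i·v^T). A rank-one matrix u v^T satisfies K u = u (v·u) and kills the (2)-dimensional subspace v^⊥, so its characteristic polynomial is lambda^2 (lambda - v·u) with v·u = tr K = 1. Hence the eigenvalues of I - K are 1 (multiplicity 2) and 1 - (1) = 0, so det(I - K) = 0. (Direct check: I - K =
[[-3, -2, -1],
 [8, 5, 2],
 [-4, -2, 0]]
has determinant 0.) So 1 is an eigenvalue of K and (I - K) is not invertible. The finite-dimensional Fredholm alternative says: either (I - K) is invertible, or ker(I - K) ≠ {0} and then range(I - K) = ker((I - K)^*)^⊥, with dim ker(I - K) = dim ker((I - K)^*). We are in the second case, so we need both kernels. Kernel of I - K: (I - K) u = u - u (v·u) = u - u = 0, so ker(I - K) = span{u} = span{(1, -2, 1)} (it is exactly 1-dimensional because rank(I - K) = 2). Kernel of the adjoint: K is real, so (I - K)^* = I - K^T = I - v u^T, and (I - v u^T) v = v - v (u·v) = 0; hence ker((I - K)^*) = span{v} = span{(4, 2, 1)}. Therefore (I - K) x = y is solvable iff <y, v> = 0, i.e. iff 4y_1 + 2y_2 + y_3 = 0. When this holds, K y = u (v·y) = 0, so (I - K) y = y and x = y is a particular solution; the full solution set is the line x = y + c·u = y + c·(1, -2, 1), c ∈ C.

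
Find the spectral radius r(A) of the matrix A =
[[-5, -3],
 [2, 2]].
r(A) = 4

The eigenvalues of A are the roots of its characteristic polynomial. With M = A (coefficients from the trace and determinant):
  p(λ) = det(λ I - M) = λ^2 + 3λ - 4.
For λ^2 + 3λ - 4 the discriminant is 25. It is a perfect square (5^2), so the roots are rational: λ = (-3 ± 5)/2 = 1, -4.
Thus the eigenvalues (to 4 decimals) are 1 (modulus 1); -4 (modulus 4). The spectral radius is the largest modulus: r(A) = 4. (Cross-check: r(A) ≤ ||A||_2 ≈ 6.451; equality holds whenever A is normal, though it can also hold for some non-normal A.)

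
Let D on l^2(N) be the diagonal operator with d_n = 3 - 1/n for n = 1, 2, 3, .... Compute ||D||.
||D|| = 3

For a diagonal operator on l^2 with entries d_n, ||D|| = sup_n |d_n|. Here d_1 = 2, d_2 = 5/2, ..., and d_n = 3 - 1/n increases monotonically toward 3. All terms lie in [2, 3), so |d_n| = d_n and the supremum is the limit 3, which is not attained by any individual d_n. Hence ||D|| = 3.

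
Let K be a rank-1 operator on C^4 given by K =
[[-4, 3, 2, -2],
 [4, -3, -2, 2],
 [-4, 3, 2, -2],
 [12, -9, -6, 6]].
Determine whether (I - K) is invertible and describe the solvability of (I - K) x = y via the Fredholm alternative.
(I - K) is singular (det(I - K) = 0, i.e. 1 ∈ sigma(K)). (I - K) x = y is solvable iff y ⊥ ker((I - K)^*) = span{(-4, 3, 2, -2)}, i.e. iff -4y_1 + 3y_2 + 2y_3 - 2y_4 = 0. When solvable, the solutions are x = y + c·(1, -1, 1, -3), c arbitrary (ker(I - K) = span{(1, -1, 1, -3)}, dimension 1).

K has rank 1, so it is an outer product K = u v^T: every row of K is a multiple of one row vector. Reading off the entries, u = (1, -1, 1, -3) and v = (-4, 3, 2, -2) (row i of K equals u_i·v^T). A rank-one matrix u v^T satisfies K u = u (v·u) and kills the (3)-dimensional subspace v^⊥, so its characteristic polynomial is lambda^3 (lambda - v·u) with v·u = tr K = 1. Hence the eigenvalues of I - K are 1 (multiplicity 3) and 1 - (1) = 0, so det(I - K) = 0. (Direct check: I - K =
[[5, -3, -2, 2],
 [-4, 4, 2, -2],
 [4, -3, -1, 2],
 [-12, 9, 6, -5]]
has determinant 0.) So 1 is an eigenvalue of K and (I - K) is not invertible. The finite-dimensional Fredholm alternative says: either (I - K) is invertible, or ker(I - K) ≠ {0} and then range(I - K) = ker((I - K)^*)^⊥, with dim ker(I - K) = dim ker((I - K)^*). We are in the second case, so we need both kernels. Kernel of I - K: (I - K) u = u - u (v·u) = u - u = 0, so ker(I - K) = span{u} = span{(1, -1, 1, -3)} (it is exactly 1-dimensional because rank(I - K) = 3). Kernel of the adjoint: K is real, so (I - K)^* = I - K^T = I - v u^T, and (I - v u^T) v = v - v (u·v) = 0; hence ker((I - K)^*) = span{v} = span{(-4, 3, 2, -2)}. Therefore (I - K) x = y is solvable iff <y, v> = 0, i.e. iff -4y_1 + 3y_2 + 2y_3 - 2y_4 = 0. When this holds, K y = u (v·y) = 0, so (I - K) y = y and x = y is a particular solution; the full solution set is the line x = y + c·u = y + c·(1, -1, 1, -3), c ∈ C.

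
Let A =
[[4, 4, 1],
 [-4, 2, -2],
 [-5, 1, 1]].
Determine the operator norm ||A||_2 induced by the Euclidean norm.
||A||_2 ≈ 7.6291 (= sqrt(largest eigenvalue of A^T A))

||A||_2 = sigma_max(A) = sqrt(lambda_max(A^T A)). Form the symmetric matrix M = A^T A =
[[57, 3, 7],
 [3, 21, 1],
 [7, 1, 6]].
Its characteristic polynomial (trace, sum of principal 2x2 minors, determinant of M give the coefficients) is
  p(λ) = det(λ I - M) = λ^3 - 84λ^2 + 1606λ - 6084.
No integer candidate from the rational root theorem (±divisors of 6084) is a root, so the roots are irrational. The cubic discriminant is Δ = 980232944 > 0, so there are three distinct real roots. p(5) = -29 and p(6) = 744 have opposite signs, so a root lies in (5, 6); Newton's method refines it to λ ≈ 5.0346. p(20) = 436 and p(21) = -141 have opposite signs, so a root lies in (20, 21); Newton's method refines it to λ ≈ 20.7626. p(58) = -400 and p(59) = 1645 have opposite signs, so a root lies in (58, 59); Newton's method refines it to λ ≈ 58.2028. Check (Vieta): the three roots sum to 84, matching tr M = 84.
So the eigenvalues of A^T A are ≈ 5.0346, 20.7626, 58.2028 (all ≥ 0, as they must be for A^T A). The largest is λ_max ≈ 58.2028, hence ||A||_2 = sqrt(λ_max) ≈ 7.6291.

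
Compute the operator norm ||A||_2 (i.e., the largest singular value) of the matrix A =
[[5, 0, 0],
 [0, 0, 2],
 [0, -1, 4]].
||A||_2 = 5 (= sqrt(largest eigenvalue of A^T A))

||A||_2 = sigma_max(A) = sqrt(lambda_max(A^T A)). Form the symmetric matrix M = A^T A =
[[25, 0, 0],
 [0, 1, -4],
 [0, -4, 20]].
Its characteristic polynomial (trace, sum of principal 2x2 minors, determinant of M give the coefficients) is
  p(λ) = det(λ I - M) = λ^3 - 46λ^2 + 529λ - 100.
By the rational root theorem any rational root is an integer divisor of 100. Testing λ = 25: p(25) = 15625 - 28750 + 13225 - 100 = 0, so λ = 25 is a root. Dividing out (λ - 25) leaves p(λ) = (λ - 25)(λ^2 - 21λ + 4). For λ^2 - 21λ + 4 the discriminant is 425. It is nonnegative but not a perfect square, so the roots are real and irrational: λ = (21 ± sqrt(425))/2 ≈ 20.8078, 0.1922.
So the eigenvalues of A^T A are ≈ 0.1922, 20.8078, 25 (all ≥ 0, as they must be for A^T A). The largest is λ_max = 25, hence ||A||_2 = sqrt(λ_max) = 5.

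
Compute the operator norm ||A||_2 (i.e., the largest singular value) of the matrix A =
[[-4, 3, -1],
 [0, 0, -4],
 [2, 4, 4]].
||A||_2 ≈ 6.7133 (= sqrt(largest eigenvalue of A^T A))

||A||_2 = sigma_max(A) = sqrt(lambda_max(A^T A)). Form the symmetric matrix M = A^T A =
[[20, -4, 12],
 [-4, 25, 13],
 [12, 13, 33]].
Its characteristic polynomial (trace, sum of principal 2x2 minors, determinant of M give the coefficients) is
  p(λ) = det(λ I - M) = λ^3 - 78λ^2 + 1656λ - 7744.
No integer candidate from the rational root theorem (±divisors of 7744) is a root, so the roots are irrational. The cubic discriminant is Δ = 205224192 > 0, so there are three distinct real roots. p(6) = -400 and p(7) = 369 have opposite signs, so a root lies in (6, 7); Newton's method refines it to λ ≈ 6.5011. p(26) = 160 and p(27) = -211 have opposite signs, so a root lies in (26, 27); Newton's method refines it to λ ≈ 26.4303. p(45) = -49 and p(46) = 720 have opposite signs, so a root lies in (45, 46); Newton's method refines it to λ ≈ 45.0685. Check (Vieta): the three roots sum to 78, matching tr M = 78.
So the eigenvalues of A^T A are ≈ 6.5011, 26.4303, 45.0685 (all ≥ 0, as they must be for A^T A). The largest is λ_max ≈ 45.0685, hence ||A||_2 = sqrt(λ_max) ≈ 6.7133.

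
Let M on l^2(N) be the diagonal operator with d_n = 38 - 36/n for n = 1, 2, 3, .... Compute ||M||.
||M|| = 38

For a diagonal operator on l^2 with entries d_n, ||M|| = sup_n |d_n|. Here d_1 = 2, d_2 = 20, ..., and d_n = 38 - 36/n increases monotonically toward 38. All terms lie in [2, 38), so |d_n| = d_n and the supremum is the limit 38, which is not attained by any individual d_n. Hence ||M|| = 38.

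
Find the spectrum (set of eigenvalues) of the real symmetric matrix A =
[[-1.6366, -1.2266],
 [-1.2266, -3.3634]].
sigma(A) ≈ {-4, -1}

A is real symmetric, so its spectrum consists of real eigenvalues. Expanding the characteristic polynomial of the displayed matrix gives
  det(λ I - A) = p(λ) = λ^2 + (5)λ + (4).
Solving p(λ) = 0 yields eigenvalues ≈ -4, -1. (A is shown rounded to 4 decimals, so these recover the underlying integer eigenvalues to within that precision.)
Verification: the trace of A = -5 equals the sum of eigenvalues -5, and det(A) ≈ 4.0000 matches the eigenvalue product 4.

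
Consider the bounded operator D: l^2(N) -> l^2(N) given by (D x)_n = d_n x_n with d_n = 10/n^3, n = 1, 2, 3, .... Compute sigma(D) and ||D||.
sigma(D) = {10/n^3 : n ≥ 1} ∪ {0}; ||D|| = 10

A bounded diagonal operator on l^2 with diagonal entries d_n has spectrum equal to the closure of {d_n : n ≥ 1}: every d_n is an eigenvalue (with eigenvector e_n), so {d_n} ⊂ sigma(D); the spectrum is closed, so its closure is too; and for lambda not in the closure, (D - lambda I) has bounded inverse (the diagonal entries 1/(d_n - lambda) are bounded). For our sequence d_n = 10/n^3, n = 1, 2, 3, ...:
  - {d_n} = {10/n^3 : n ≥ 1}; the only limit point is 0
  - closure = {10/n^3 : n ≥ 1} ∪ {0}
For the norm: a diagonal operator has ||D|| = sup_n |d_n|. Here d_n = 10/n^3 is positive and decreasing, so sup_n |d_n| = d_1 = 10. So ||D|| = 10.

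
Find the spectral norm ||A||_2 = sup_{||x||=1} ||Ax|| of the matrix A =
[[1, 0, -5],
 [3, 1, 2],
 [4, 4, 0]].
||A||_2 ≈ 6.431 (= sqrt(largest eigenvalue of A^T A))

||A||_2 = sigma_max(A) = sqrt(lambda_max(A^T A)). Form the symmetric matrix M = A^T A =
[[26, 19, 1],
 [19, 17, 2],
 [1, 2, 29]].
Its characteristic polynomial (trace, sum of principal 2x2 minors, determinant of M give the coefficients) is
  p(λ) = det(λ I - M) = λ^3 - 72λ^2 + 1323λ - 2304.
No integer candidate from the rational root theorem (±divisors of 2304) is a root, so the roots are irrational. The cubic discriminant is Δ = 178240500 > 0, so there are three distinct real roots. p(1) = -1052 and p(2) = 62 have opposite signs, so a root lies in (1, 2); Newton's method refines it to λ ≈ 1.941. p(28) = 244 and p(29) = -100 have opposite signs, so a root lies in (28, 29); Newton's method refines it to λ ≈ 28.701. p(41) = -172 and p(42) = 342 have opposite signs, so a root lies in (41, 42); Newton's method refines it to λ ≈ 41.358. Check (Vieta): the three roots sum to 72, matching tr M = 72.
So the eigenvalues of A^T A are ≈ 1.941, 28.701, 41.358 (all ≥ 0, as they must be for A^T A). The largest is λ_max ≈ 41.358, hence ||A||_2 = sqrt(λ_max) ≈ 6.431.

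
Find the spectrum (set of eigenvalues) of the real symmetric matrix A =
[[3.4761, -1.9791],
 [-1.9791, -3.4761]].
sigma(A) ≈ {-4, 4}

A is real symmetric, so its spectrum consists of real eigenvalues. Expanding the characteristic polynomial of the displayed matrix gives
  det(λ I - A) = p(λ) = λ^2 + (0)λ + (-16).
Solving p(λ) = 0 yields eigenvalues ≈ -4, 4. (A is shown rounded to 4 decimals, so these recover the underlying integer eigenvalues to within that precision.)
Verification: the trace of A = 0 equals the sum of eigenvalues 0, and det(A) ≈ -16.0001 matches the eigenvalue product -16.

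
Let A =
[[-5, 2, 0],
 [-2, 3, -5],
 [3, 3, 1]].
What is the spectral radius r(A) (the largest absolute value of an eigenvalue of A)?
r(A) ≈ 5.0879

The eigenvalues of A are the roots of its characteristic polynomial. With M = A (coefficients from the trace, the sum of principal 2x2 minors, and det A):
  p(λ) = det(λ I - M) = λ^3 + λ^2 + 2λ + 116.
No integer candidate from the rational root theorem (±divisors of 116) is a root, so the roots are irrational. The cubic discriminant is Δ = -359628 < 0, so there is one real root and a complex-conjugate pair. p(-6) = -76 and p(-5) = 6 have opposite signs, so a root lies in (-6, -5); Newton's method refines it to λ ≈ -5.0879. Dividing out (λ - (-5.0879)) leaves approximately λ^2 - 4.0879λ + 22.7991. For λ^2 - 4.0879λ + 22.7991 the discriminant is -74.4851. It is negative, so the remaining roots are the complex-conjugate pair λ ≈ 2.044 ± 4.3152i. Their product equals the constant term, so |λ|^2 ≈ 22.7991 and |λ| ≈ 4.7748.
Thus the eigenvalues (to 4 decimals) are -5.0879 (modulus 5.0879); 2.044 ± 4.3152i (modulus 4.7748). The spectral radius is the largest modulus: r(A) ≈ 5.0879. (Cross-check: r(A) ≤ ||A||_2 ≈ 7.189; equality holds whenever A is normal, though it can also hold for some non-normal A.)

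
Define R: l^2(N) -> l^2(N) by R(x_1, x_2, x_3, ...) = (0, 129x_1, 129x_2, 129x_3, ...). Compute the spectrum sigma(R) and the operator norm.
sigma(R) = closed disk {z in C : |z| ≤ 129}; ||R|| = 129

Note R = 129·U where U is the unit right shift (U x)_k = x_{k-1} (with x_0 := 0); so ||R|| = 129||U|| and sigma(R) = 129·sigma(U). ||R x||^2 = sum_{k≥1} |129x_k|^2 = 16641||x||^2, so ||R|| = 129 and sigma(R) ⊂ {|z| ≤ 129}. For any |lambda| < 129, the equation (R - lambda I) x = 0 forces x_1 = 0, then 129x_k = lambda x_{k+1} ⇒ x = 0, so R has no eigenvalues. But (R - lambda I) is not surjective for |lambda| < 129: solving (R - lambda I) x = e_1 would require x_n proportional to (lambda/129)^(-n), which is not in l^2. So every |lambda| < 129 lies in the residual spectrum. The boundary |lambda| = 129 is in the approximate point spectrum (the spectrum is closed). Hence sigma(R) is the closed disk of radius 129.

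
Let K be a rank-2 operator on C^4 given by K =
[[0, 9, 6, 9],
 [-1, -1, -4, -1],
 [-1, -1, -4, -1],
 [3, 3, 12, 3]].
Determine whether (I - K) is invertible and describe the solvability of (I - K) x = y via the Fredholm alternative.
(I - K) is invertible (det(I - K) = -9 ≠ 0), so for every y in C^4 the equation (I - K) x = y has a unique solution.

K has rank 2 and factors as K = U V^T = u1 v1^T + u2 v2^T with u1 = (0, 1, 1, -3), v1 = (-1, 2, -2, 2), u2 = (3, -1, -1, 3), v2 = (0, 3, 2, 3) (multiplying out reproduces the displayed K). The nonzero eigenvalues of U V^T coincide with those of the 2 x 2 matrix G = V^T U = [[v1·u1, v1·u2], [v2·u1, v2·u2]] = [[-6, 3], [-4, 4]], and by the Sylvester determinant identity det(I_4 - U V^T) = det(I_2 - V^T U) = det([[7, -3], [4, -3]]) = (7)(-3) - (-3)(4) = -9. (Direct check: I - K =
[[1, -9, -6, -9],
 [1, 2, 4, 1],
 [1, 1, 5, 1],
 [-3, -3, -12, -2]]
has determinant -9.) The finite-dimensional Fredholm alternative says: either (I - K) is invertible, or ker(I - K) ≠ {0} and then range(I - K) = ker((I - K)^*)^⊥, with dim ker(I - K) = dim ker((I - K)^*). Since det(I - K) ≠ 0, 1 is not an eigenvalue of K and ker(I - K) = {0}, so we are in the first case: for every y there is a unique x = (I - K)^(-1) y. (Explicitly, by the Woodbury identity, (I - U V^T)^(-1) = I + U (I_2 - G)^(-1) V^T.)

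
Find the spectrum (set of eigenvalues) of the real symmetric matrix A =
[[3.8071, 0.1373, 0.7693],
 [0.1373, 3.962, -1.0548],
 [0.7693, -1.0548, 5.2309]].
sigma(A) ≈ {3, 4, 6}

A is real symmetric, so its spectrum consists of real eigenvalues. Expanding the characteristic polynomial of the displayed matrix gives
  det(λ I - A) = p(λ) = λ^3 + (-13)λ^2 + (54)λ + (-72).
Solving p(λ) = 0 yields eigenvalues ≈ 3, 4, 6. (A is shown rounded to 4 decimals, so these recover the underlying integer eigenvalues to within that precision.)
Verification: the trace of A = 13 equals the sum of eigenvalues 13, and det(A) ≈ 71.9995 matches the eigenvalue product 72.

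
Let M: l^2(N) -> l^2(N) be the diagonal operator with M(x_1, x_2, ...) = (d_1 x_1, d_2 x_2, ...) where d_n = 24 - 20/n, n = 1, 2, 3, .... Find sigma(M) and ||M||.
sigma(M) = {24 - 20/n : n ≥ 1} ∪ {24}; ||M|| = 24

A bounded diagonal operator on l^2 with diagonal entries d_n has spectrum equal to the closure of {d_n : n ≥ 1}: every d_n is an eigenvalue (with eigenvector e_n), so {d_n} ⊂ sigma(M); the spectrum is closed, so its closure is too; and for lambda not in the closure, (M - lambda I) has bounded inverse (the diagonal entries 1/(d_n - lambda) are bounded). For our sequence d_n = 24 - 20/n, n = 1, 2, 3, ...:
  - {d_n} = {24 - 20/n : n ≥ 1}; the only limit point is 24
  - closure = {24 - 20/n : n ≥ 1} ∪ {24}
For the norm: a diagonal operator has ||M|| = sup_n |d_n|. Here d_n = 24 - 20/n increases monotonically from d_1 = 4 toward 24, with all terms in [4, 24); so sup_n |d_n| = 24 (the supremum is the limit, not attained). So ||M|| = 24.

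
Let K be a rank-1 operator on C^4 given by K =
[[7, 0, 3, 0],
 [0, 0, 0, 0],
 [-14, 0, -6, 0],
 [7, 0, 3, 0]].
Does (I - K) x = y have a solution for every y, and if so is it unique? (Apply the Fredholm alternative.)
(I - K) is singular (det(I - K) = 0, i.e. 1 ∈ sigma(K)). (I - K) x = y is solvable iff y ⊥ ker((I - K)^*) = span{(7, 0, 3, 0)}, i.e. iff 7y_1 + 3y_3 = 0. When solvable, the solutions are x = y + c·(1, 0, -2, 1), c arbitrary (ker(I - K) = span{(1, 0, -2, 1)}, dimension 1).

K has rank 1, so it is an outer product K = u v^T: every row of K is a multiple of one row vector. Reading off the entries, u = (1, 0, -2, 1) and v = (7, 0, 3, 0) (row i of K equals u_i·v^T). A rank-one matrix u v^T satisfies K u = u (v·u) and kills the (3)-dimensional subspace v^⊥, so its characteristic polynomial is lambda^3 (lambda - v·u) with v·u = tr K = 1. Hence the eigenvalues of I - K are 1 (multiplicity 3) and 1 - (1) = 0, so det(I - K) = 0. (Direct check: I - K =
[[-6, 0, -3, 0],
 [0, 1, 0, 0],
 [14, 0, 7, 0],
 [-7, 0, -3, 1]]
has determinant 0.) So 1 is an eigenvalue of K and (I - K) is not invertible. The finite-dimensional Fredholm alternative says: either (I - K) is invertible, or ker(I - K) ≠ {0} and then range(I - K) = ker((I - K)^*)^⊥, with dim ker(I - K) = dim ker((I - K)^*). We are in the second case, so we need both kernels. Kernel of I - K: (I - K) u = u - u (v·u) = u - u = 0, so ker(I - K) = span{u} = span{(1, 0, -2, 1)} (it is exactly 1-dimensional because rank(I - K) = 3). Kernel of the adjoint: K is real, so (I - K)^* = I - K^T = I - v u^T, and (I - v u^T) v = v - v (u·v) = 0; hence ker((I - K)^*) = span{v} = span{(7, 0, 3, 0)}. Therefore (I - K) x = y is solvable iff <y, v> = 0, i.e. iff 7y_1 + 3y_3 = 0. When this holds, K y = u (v·y) = 0, so (I - K) y = y and x = y is a particular solution; the full solution set is the line x = y + c·u = y + c·(1, 0, -2, 1), c ∈ C.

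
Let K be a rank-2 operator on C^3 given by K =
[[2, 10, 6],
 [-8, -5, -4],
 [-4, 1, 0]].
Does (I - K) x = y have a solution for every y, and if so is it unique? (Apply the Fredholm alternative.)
(I - K) is invertible (det(I - K) = 102 ≠ 0), so for every y in C^3 the equation (I - K) x = y has a unique solution.

K has rank 2 and factors as K = U V^T = u1 v1^T + u2 v2^T with u1 = (-2, -2, -2), v1 = (1, -2, -1), u2 = (-2, 3, 1), v2 = (-2, -3, -2) (multiplying out reproduces the displayed K). The nonzero eigenvalues of U V^T coincide with those of the 2 x 2 matrix G = V^T U = [[v1·u1, v1·u2], [v2·u1, v2·u2]] = [[4, -9], [14, -7]], and by the Sylvester determinant identity det(I_3 - U V^T) = det(I_2 - V^T U) = det([[-3, 9], [-14, 8]]) = (-3)(8) - (9)(-14) = 102. (Direct check: I - K =
[[-1, -10, -6],
 [8, 6, 4],
 [4, -1, 1]]
has determinant 102.) The finite-dimensional Fredholm alternative says: either (I - K) is invertible, or ker(I - K) ≠ {0} and then range(I - K) = ker((I - K)^*)^⊥, with dim ker(I - K) = dim ker((I - K)^*). Since det(I - K) ≠ 0, 1 is not an eigenvalue of K and ker(I - K) = {0}, so we are in the first case: for every y there is a unique x = (I - K)^(-1) y. (Explicitly, by the Woodbury identity, (I - U V^T)^(-1) = I + U (I_2 - G)^(-1) V^T.)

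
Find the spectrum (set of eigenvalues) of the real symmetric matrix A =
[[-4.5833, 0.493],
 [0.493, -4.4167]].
sigma(A) ≈ {-5, -4}

A is real symmetric, so its spectrum consists of real eigenvalues. Expanding the characteristic polynomial of the displayed matrix gives
  det(λ I - A) = p(λ) = λ^2 + (9)λ + (20).
Solving p(λ) = 0 yields eigenvalues ≈ -5, -4. (A is shown rounded to 4 decimals, so these recover the underlying integer eigenvalues to within that precision.)
Verification: the trace of A = -9 equals the sum of eigenvalues -9, and det(A) ≈ 20.0000 matches the eigenvalue product 20.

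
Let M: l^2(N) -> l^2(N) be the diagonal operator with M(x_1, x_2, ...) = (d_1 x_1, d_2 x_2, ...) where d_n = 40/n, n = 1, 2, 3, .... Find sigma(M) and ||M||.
sigma(M) = {40/n : n ≥ 1} ∪ {0}; ||M|| = 40

A bounded diagonal operator on l^2 with diagonal entries d_n has spectrum equal to the closure of {d_n : n ≥ 1}: every d_n is an eigenvalue (with eigenvector e_n), so {d_n} ⊂ sigma(M); the spectrum is closed, so its closure is too; and for lambda not in the closure, (M - lambda I) has bounded inverse (the diagonal entries 1/(d_n - lambda) are bounded). For our sequence d_n = 40/n, n = 1, 2, 3, ...:
  - {d_n} = {40/n : n ≥ 1}; the only limit point is 0
  - closure = {40/n : n ≥ 1} ∪ {0}
For the norm: a diagonal operator has ||M|| = sup_n |d_n|. Here d_n = 40/n is positive and decreasing, so sup_n |d_n| = d_1 = 40. So ||M|| = 40.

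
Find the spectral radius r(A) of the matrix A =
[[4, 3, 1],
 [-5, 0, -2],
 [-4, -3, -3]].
r(A) ≈ 3.3262

The eigenvalues of A are the roots of its characteristic polynomial. With M = A (coefficients from the trace, the sum of principal 2x2 minors, and det A):
  p(λ) = det(λ I - M) = λ^3 - λ^2 + λ + 30.
No integer candidate from the rational root theorem (±divisors of 30) is a root, so the roots are irrational. The cubic discriminant is Δ = -24723 < 0, so there is one real root and a complex-conjugate pair. p(-3) = -9 and p(-2) = 16 have opposite signs, so a root lies in (-3, -2); Newton's method refines it to λ ≈ -2.7115. Dividing out (λ - (-2.7115)) leaves approximately λ^2 - 3.7115λ + 11.0639. For λ^2 - 3.7115λ + 11.0639 the discriminant is -30.4801. It is negative, so the remaining roots are the complex-conjugate pair λ ≈ 1.8558 ± 2.7604i. Their product equals the constant term, so |λ|^2 ≈ 11.0639 and |λ| ≈ 3.3262.
Thus the eigenvalues (to 4 decimals) are -2.7115 (modulus 2.7115); 1.8558 ± 2.7604i (modulus 3.3262). The spectral radius is the largest modulus: r(A) ≈ 3.3262. (Cross-check: r(A) ≤ ||A||_2 ≈ 8.9841; equality holds whenever A is normal, though it can also hold for some non-normal A.)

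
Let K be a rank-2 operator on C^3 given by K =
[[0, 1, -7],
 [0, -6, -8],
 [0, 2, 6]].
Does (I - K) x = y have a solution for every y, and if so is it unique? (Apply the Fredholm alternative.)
(I - K) is invertible (det(I - K) = -19 ≠ 0), so for every y in C^3 the equation (I - K) x = y has a unique solution.

K has rank 2 and factors as K = U V^T = u1 v1^T + u2 v2^T with u1 = (-2, 2, 0), v1 = (0, -2, -1), u2 = (-3, -2, 2), v2 = (0, 1, 3) (multiplying out reproduces the displayed K). The nonzero eigenvalues of U V^T coincide with those of the 2 x 2 matrix G = V^T U = [[v1·u1, v1·u2], [v2·u1, v2·u2]] = [[-4, 2], [2, 4]], and by the Sylvester determinant identity det(I_3 - U V^T) = det(I_2 - V^T U) = det([[5, -2], [-2, -3]]) = (5)(-3) - (-2)(-2) = -19. (Direct check: I - K =
[[1, -1, 7],
 [0, 7, 8],
 [0, -2, -5]]
has determinant -19.) The finite-dimensional Fredholm alternative says: either (I - K) is invertible, or ker(I - K) ≠ {0} and then range(I - K) = ker((I - K)^*)^⊥, with dim ker(I - K) = dim ker((I - K)^*). Since det(I - K) ≠ 0, 1 is not an eigenvalue of K and ker(I - K) = {0}, so we are in the first case: for every y there is a unique x = (I - K)^(-1) y. (Explicitly, by the Woodbury identity, (I - U V^T)^(-1) = I + U (I_2 - G)^(-1) V^T.)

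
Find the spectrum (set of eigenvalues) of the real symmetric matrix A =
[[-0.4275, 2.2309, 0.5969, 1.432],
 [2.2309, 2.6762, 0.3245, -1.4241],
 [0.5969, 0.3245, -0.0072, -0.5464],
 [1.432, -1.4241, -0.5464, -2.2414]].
sigma(A) ≈ {-4, 0, 4} (0 with multiplicity 2)

A is real symmetric, so its spectrum consists of real eigenvalues. Expanding the characteristic polynomial of the displayed matrix gives
  det(λ I - A) = p(λ) = λ^4 + (0)λ^3 + (-16)λ^2 + (0)λ + (0).
Solving p(λ) = 0 yields eigenvalues ≈ -4, 0, 0, 4. (A is shown rounded to 4 decimals, so these recover the underlying integer eigenvalues to within that precision.)
Verification: the trace of A = 0 equals the sum of eigenvalues 0, and det(A) ≈ 0.0000 matches the eigenvalue product 0.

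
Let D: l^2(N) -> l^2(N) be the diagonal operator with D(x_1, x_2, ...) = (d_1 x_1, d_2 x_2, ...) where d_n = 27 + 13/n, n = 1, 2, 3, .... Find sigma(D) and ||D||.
sigma(D) = {27 + 13/n : n ≥ 1} ∪ {27}; ||D|| = 40

A bounded diagonal operator on l^2 with diagonal entries d_n has spectrum equal to the closure of {d_n : n ≥ 1}: every d_n is an eigenvalue (with eigenvector e_n), so {d_n} ⊂ sigma(D); the spectrum is closed, so its closure is too; and for lambda not in the closure, (D - lambda I) has bounded inverse (the diagonal entries 1/(d_n - lambda) are bounded). For our sequence d_n = 27 + 13/n, n = 1, 2, 3, ...:
  - {d_n} = {27 + 13/n : n ≥ 1}; the only limit point is 27
  - closure = {27 + 13/n : n ≥ 1} ∪ {27}
For the norm: a diagonal operator has ||D|| = sup_n |d_n|. Here d_n = 27 + 13/n is positive and decreasing, so sup_n |d_n| = d_1 = 27 + 13 = 40. So ||D|| = 40.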